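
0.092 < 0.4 True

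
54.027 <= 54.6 True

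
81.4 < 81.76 True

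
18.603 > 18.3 True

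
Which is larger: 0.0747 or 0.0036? 0.0747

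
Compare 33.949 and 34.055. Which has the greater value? 34.055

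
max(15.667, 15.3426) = 15.667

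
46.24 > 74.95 False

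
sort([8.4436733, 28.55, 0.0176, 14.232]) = [0.0176, 8.4436733, 14.232, 28.55]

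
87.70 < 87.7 False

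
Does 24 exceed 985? No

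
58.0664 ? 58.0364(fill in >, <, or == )>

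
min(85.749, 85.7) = 85.7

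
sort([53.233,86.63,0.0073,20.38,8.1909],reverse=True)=[86.63,53.233,20.38,8.1909,0.0073]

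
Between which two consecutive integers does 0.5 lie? 0 and 1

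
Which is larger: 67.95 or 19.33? 67.95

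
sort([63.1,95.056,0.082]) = [0.082,63.1,95.056]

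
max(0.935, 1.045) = 1.045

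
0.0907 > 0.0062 True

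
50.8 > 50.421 True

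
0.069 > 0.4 False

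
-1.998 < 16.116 True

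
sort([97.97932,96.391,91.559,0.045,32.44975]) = [0.045,32.44975,91.559,96.391,97.97932]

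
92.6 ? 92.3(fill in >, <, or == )>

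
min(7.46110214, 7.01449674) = 7.01449674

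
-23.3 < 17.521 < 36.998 True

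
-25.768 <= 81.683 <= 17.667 False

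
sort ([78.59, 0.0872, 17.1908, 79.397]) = [0.0872, 17.1908, 78.59, 79.397]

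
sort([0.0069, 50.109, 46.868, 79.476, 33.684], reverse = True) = [79.476, 50.109, 46.868, 33.684, 0.0069]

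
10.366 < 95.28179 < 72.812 False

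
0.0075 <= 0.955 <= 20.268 True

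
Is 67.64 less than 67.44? No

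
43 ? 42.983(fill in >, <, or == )>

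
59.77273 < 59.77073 False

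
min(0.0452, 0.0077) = 0.0077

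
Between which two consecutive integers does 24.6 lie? 24 and 25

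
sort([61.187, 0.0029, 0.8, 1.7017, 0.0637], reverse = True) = [61.187, 1.7017, 0.8, 0.0637, 0.0029]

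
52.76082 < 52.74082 False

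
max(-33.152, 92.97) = 92.97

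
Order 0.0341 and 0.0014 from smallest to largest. 0.0014, 0.0341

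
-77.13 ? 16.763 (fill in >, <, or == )<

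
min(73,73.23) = 73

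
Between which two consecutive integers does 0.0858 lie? 0 and 1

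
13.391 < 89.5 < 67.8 False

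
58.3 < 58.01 False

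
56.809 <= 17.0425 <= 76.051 False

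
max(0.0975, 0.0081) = 0.0975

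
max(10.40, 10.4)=10.4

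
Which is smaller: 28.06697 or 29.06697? 28.06697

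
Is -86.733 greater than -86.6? No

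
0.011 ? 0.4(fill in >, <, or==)<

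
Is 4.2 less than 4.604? Yes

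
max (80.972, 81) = 81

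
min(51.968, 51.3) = 51.3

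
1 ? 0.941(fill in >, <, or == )>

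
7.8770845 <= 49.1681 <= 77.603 True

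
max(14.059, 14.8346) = 14.8346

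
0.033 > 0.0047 True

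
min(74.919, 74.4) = 74.4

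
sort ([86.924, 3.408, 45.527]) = [3.408, 45.527, 86.924]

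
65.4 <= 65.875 True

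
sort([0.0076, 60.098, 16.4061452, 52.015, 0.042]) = [0.0076, 0.042, 16.4061452, 52.015, 60.098]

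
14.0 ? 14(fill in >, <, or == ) ==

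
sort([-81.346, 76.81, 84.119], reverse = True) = [84.119, 76.81, -81.346]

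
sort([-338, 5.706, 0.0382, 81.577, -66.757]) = [-338, -66.757, 0.0382, 5.706, 81.577]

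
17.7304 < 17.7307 True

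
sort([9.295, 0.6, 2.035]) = [0.6, 2.035, 9.295]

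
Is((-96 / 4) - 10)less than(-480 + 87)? No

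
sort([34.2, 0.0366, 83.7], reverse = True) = [83.7, 34.2, 0.0366]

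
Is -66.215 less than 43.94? Yes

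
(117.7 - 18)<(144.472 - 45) False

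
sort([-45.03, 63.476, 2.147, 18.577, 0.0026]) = [-45.03, 0.0026, 2.147, 18.577, 63.476]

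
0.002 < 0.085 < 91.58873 True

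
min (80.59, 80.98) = 80.59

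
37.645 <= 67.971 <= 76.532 True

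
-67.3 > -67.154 False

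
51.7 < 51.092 False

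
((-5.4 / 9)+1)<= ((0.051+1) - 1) False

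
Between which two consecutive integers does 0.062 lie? 0 and 1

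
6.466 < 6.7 True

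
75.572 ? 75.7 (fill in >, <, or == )<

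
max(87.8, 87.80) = 87.80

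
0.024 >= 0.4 False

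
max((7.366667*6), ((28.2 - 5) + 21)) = 44.200002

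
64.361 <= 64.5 True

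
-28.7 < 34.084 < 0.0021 False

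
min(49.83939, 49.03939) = 49.03939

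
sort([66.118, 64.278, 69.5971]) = [64.278, 66.118, 69.5971]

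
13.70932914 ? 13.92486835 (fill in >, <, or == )<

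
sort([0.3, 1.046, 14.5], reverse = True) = [14.5, 1.046, 0.3]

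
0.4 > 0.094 True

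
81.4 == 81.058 False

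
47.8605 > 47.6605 True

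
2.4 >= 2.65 False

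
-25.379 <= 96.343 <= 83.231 False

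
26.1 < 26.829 True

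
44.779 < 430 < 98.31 False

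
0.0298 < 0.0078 False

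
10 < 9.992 False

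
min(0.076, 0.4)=0.076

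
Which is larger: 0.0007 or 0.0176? 0.0176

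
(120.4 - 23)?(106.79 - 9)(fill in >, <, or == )<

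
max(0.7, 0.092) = 0.7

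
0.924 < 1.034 True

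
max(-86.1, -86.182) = -86.1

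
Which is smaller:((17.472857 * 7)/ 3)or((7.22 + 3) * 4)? ((17.472857 * 7)/ 3)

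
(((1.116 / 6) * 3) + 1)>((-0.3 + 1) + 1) False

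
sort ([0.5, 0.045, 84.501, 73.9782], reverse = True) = [84.501, 73.9782, 0.5, 0.045]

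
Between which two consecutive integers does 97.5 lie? 97 and 98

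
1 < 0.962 False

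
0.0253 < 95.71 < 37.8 False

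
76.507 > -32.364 True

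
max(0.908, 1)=1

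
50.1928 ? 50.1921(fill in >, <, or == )>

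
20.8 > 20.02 True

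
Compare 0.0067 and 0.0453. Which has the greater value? 0.0453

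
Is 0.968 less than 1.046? Yes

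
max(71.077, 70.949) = 71.077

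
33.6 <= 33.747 True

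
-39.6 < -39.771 False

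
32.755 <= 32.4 False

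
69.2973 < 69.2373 False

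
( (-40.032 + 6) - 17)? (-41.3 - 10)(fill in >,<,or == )>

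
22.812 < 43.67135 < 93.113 True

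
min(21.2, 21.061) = 21.061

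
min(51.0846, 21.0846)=21.0846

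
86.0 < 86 False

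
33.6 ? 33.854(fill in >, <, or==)<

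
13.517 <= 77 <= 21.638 False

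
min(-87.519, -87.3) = -87.519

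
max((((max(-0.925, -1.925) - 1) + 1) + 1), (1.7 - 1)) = 0.7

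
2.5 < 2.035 False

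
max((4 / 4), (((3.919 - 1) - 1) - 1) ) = 1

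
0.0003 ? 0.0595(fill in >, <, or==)<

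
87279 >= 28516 True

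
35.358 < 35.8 True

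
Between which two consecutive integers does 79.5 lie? 79 and 80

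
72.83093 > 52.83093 True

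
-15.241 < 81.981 True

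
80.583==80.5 False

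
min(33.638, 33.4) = 33.4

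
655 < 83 False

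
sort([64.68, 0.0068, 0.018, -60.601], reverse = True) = [64.68, 0.018, 0.0068, -60.601]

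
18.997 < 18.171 False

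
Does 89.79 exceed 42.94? Yes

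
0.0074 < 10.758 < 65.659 True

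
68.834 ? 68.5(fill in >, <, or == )>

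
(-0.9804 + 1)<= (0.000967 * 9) False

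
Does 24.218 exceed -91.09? Yes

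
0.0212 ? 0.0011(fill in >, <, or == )>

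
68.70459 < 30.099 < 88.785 False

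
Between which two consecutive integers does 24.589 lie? 24 and 25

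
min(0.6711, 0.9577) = 0.6711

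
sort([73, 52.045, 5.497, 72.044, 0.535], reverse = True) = [73, 72.044, 52.045, 5.497, 0.535]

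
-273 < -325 False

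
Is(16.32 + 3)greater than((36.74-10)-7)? No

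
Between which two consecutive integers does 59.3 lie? 59 and 60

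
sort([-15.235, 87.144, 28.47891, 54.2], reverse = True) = [87.144, 54.2, 28.47891, -15.235]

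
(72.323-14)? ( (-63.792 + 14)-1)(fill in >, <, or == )>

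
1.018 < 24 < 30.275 True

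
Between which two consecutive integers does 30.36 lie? 30 and 31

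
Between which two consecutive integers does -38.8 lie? -39 and -38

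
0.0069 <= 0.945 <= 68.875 True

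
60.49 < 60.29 False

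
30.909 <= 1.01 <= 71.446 False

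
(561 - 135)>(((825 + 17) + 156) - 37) False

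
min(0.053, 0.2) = 0.053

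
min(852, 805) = 805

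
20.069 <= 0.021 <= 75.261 False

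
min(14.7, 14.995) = 14.7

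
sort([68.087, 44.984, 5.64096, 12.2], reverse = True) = [68.087, 44.984, 12.2, 5.64096]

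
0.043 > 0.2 False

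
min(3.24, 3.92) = 3.24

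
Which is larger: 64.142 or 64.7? 64.7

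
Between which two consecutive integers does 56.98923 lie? 56 and 57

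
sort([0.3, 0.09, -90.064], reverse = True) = [0.3, 0.09, -90.064]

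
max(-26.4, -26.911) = -26.4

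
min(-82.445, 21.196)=-82.445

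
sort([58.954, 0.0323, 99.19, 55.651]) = [0.0323, 55.651, 58.954, 99.19]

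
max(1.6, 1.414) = 1.6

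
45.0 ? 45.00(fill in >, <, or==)==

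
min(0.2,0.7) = 0.2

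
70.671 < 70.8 True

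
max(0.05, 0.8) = 0.8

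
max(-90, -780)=-90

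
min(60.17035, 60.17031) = 60.17031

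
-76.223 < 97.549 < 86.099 False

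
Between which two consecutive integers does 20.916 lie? 20 and 21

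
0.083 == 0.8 False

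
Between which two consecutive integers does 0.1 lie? 0 and 1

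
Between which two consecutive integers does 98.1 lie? 98 and 99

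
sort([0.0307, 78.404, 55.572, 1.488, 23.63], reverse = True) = [78.404, 55.572, 23.63, 1.488, 0.0307]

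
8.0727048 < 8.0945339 True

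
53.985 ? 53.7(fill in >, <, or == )>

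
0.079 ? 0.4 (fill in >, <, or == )<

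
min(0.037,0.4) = 0.037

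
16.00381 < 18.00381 True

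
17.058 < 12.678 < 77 False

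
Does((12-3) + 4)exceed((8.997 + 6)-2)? Yes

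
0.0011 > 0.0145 False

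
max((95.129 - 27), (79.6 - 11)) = 68.6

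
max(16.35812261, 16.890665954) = 16.890665954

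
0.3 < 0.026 False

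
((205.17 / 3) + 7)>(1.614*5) True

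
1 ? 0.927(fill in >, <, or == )>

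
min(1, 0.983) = 0.983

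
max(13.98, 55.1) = 55.1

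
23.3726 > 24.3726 False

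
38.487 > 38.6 False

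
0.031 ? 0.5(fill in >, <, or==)<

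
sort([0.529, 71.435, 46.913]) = [0.529, 46.913, 71.435]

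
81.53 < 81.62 True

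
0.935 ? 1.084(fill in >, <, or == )<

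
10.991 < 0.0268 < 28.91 False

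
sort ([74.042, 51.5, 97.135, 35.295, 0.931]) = [0.931, 35.295, 51.5, 74.042, 97.135]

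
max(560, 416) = 560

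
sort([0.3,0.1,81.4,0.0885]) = [0.0885,0.1,0.3,81.4]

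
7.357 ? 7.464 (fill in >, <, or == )<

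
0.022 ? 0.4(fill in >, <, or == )<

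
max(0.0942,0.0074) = 0.0942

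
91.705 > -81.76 True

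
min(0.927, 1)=0.927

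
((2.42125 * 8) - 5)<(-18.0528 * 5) False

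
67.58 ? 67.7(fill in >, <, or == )<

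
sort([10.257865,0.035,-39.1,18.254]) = [-39.1,0.035,10.257865,18.254]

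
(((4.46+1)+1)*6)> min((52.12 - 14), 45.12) True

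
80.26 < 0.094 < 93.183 False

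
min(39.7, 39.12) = 39.12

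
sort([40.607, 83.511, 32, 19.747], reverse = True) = [83.511, 40.607, 32, 19.747]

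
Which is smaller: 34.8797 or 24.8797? 24.8797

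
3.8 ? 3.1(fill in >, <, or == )>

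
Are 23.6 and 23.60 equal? Yes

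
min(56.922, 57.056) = 56.922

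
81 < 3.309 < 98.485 False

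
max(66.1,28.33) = 66.1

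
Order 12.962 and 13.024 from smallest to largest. 12.962, 13.024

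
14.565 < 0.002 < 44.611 False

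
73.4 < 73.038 False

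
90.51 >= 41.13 True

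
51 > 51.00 False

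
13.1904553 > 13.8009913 False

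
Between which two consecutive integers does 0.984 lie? 0 and 1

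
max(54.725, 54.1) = 54.725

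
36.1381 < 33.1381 False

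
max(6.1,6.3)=6.3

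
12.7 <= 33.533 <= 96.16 True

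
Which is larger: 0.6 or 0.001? 0.6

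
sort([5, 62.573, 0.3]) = [0.3, 5, 62.573]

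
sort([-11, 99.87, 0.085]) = [-11, 0.085, 99.87]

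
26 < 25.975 False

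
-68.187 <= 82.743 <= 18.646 False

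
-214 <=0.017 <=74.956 True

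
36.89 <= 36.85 False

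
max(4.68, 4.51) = 4.68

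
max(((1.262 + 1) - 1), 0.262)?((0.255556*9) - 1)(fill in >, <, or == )<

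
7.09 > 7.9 False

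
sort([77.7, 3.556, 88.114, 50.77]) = [3.556, 50.77, 77.7, 88.114]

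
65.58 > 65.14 True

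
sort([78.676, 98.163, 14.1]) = [14.1, 78.676, 98.163]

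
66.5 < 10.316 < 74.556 False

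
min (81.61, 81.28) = 81.28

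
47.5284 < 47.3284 False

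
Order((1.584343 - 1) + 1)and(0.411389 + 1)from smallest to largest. (0.411389 + 1),((1.584343 - 1) + 1)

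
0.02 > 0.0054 True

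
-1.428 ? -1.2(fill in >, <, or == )<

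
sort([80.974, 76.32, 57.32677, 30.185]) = [30.185, 57.32677, 76.32, 80.974]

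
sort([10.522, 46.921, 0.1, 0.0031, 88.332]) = [0.0031, 0.1, 10.522, 46.921, 88.332]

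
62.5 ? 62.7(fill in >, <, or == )<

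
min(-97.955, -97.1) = -97.955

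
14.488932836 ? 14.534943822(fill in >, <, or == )<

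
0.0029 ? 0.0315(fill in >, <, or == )<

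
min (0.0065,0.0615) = 0.0065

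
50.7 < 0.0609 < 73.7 False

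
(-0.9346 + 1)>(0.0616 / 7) True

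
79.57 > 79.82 False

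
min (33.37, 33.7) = 33.37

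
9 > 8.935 True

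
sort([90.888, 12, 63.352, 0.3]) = [0.3, 12, 63.352, 90.888]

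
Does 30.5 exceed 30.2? Yes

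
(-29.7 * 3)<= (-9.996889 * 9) False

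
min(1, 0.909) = 0.909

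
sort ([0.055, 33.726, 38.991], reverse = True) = [38.991, 33.726, 0.055]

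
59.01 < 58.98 False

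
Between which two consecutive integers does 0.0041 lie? 0 and 1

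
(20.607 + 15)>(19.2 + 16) True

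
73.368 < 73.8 True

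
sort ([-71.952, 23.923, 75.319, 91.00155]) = [-71.952, 23.923, 75.319, 91.00155]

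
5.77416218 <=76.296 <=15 False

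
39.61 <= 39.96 True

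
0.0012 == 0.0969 False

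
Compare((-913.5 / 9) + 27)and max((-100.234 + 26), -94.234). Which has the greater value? max((-100.234 + 26), -94.234)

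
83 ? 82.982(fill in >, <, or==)>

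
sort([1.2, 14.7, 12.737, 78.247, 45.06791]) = [1.2, 12.737, 14.7, 45.06791, 78.247]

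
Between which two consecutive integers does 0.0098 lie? 0 and 1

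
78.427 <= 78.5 True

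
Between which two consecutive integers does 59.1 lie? 59 and 60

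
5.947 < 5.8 False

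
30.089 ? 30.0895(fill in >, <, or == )<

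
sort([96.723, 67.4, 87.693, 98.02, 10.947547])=[10.947547, 67.4, 87.693, 96.723, 98.02]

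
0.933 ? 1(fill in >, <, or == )<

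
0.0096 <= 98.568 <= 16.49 False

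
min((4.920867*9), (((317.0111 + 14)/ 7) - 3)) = 44.2873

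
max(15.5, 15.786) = 15.786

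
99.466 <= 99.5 True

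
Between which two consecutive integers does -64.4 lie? -65 and -64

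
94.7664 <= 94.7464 False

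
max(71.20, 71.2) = 71.2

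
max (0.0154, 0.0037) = 0.0154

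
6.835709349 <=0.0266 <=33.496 False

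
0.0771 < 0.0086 False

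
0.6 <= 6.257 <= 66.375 True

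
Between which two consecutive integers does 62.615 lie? 62 and 63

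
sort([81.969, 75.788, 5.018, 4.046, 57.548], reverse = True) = [81.969, 75.788, 57.548, 5.018, 4.046]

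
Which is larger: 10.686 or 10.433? 10.686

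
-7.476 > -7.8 True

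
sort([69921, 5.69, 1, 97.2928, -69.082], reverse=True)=[69921, 97.2928, 5.69, 1, -69.082]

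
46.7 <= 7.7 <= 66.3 False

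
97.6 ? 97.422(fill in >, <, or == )>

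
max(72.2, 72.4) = 72.4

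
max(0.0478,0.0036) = 0.0478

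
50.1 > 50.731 False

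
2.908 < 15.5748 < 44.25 True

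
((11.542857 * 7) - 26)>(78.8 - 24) False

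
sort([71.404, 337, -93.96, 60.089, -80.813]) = [-93.96, -80.813, 60.089, 71.404, 337]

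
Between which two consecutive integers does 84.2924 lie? 84 and 85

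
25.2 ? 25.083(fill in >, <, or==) >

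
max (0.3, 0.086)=0.3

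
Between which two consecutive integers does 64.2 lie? 64 and 65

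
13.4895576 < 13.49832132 True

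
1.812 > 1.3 True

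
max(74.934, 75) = 75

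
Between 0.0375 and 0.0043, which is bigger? 0.0375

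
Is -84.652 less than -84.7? No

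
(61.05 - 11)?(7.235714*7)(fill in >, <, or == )<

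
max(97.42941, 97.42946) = 97.42946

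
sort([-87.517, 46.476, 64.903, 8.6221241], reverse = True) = [64.903, 46.476, 8.6221241, -87.517]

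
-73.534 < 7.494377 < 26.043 True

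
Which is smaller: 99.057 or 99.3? 99.057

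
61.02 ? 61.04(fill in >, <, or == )<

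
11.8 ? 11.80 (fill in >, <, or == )==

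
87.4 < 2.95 False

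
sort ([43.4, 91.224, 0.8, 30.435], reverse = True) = [91.224, 43.4, 30.435, 0.8]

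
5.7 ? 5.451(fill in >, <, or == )>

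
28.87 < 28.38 False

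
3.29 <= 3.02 False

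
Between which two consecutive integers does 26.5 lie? 26 and 27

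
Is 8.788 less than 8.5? No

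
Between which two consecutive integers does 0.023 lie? 0 and 1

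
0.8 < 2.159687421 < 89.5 True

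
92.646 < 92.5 False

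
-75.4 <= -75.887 False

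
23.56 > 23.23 True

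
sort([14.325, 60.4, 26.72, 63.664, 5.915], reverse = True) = [63.664, 60.4, 26.72, 14.325, 5.915]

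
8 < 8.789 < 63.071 True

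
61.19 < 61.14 False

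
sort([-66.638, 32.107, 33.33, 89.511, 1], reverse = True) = [89.511, 33.33, 32.107, 1, -66.638]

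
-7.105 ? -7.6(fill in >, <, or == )>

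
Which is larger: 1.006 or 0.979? 1.006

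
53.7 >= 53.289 True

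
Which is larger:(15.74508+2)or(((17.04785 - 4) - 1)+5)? (15.74508+2)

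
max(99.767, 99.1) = 99.767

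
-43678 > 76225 False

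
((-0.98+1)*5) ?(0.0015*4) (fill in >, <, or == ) >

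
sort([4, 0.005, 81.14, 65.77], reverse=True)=[81.14, 65.77, 4, 0.005]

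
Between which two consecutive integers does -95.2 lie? -96 and -95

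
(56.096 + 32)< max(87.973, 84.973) False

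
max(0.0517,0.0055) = 0.0517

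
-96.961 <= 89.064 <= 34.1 False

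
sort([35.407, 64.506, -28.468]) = [-28.468, 35.407, 64.506]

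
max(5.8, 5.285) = 5.8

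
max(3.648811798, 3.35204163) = 3.648811798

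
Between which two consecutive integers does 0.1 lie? 0 and 1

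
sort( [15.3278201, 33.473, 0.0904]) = [0.0904, 15.3278201, 33.473]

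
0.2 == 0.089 False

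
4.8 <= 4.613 False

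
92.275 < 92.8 True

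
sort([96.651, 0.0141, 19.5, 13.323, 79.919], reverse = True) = [96.651, 79.919, 19.5, 13.323, 0.0141]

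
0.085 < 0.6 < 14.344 True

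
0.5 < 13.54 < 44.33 True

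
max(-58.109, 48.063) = 48.063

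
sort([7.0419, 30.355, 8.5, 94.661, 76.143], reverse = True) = [94.661, 76.143, 30.355, 8.5, 7.0419]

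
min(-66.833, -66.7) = -66.833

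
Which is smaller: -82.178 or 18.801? -82.178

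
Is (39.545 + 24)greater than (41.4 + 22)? Yes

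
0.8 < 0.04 False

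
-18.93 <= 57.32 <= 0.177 False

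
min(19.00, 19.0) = 19.00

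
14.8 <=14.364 False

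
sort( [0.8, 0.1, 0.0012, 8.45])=[0.0012, 0.1, 0.8, 8.45]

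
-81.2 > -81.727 True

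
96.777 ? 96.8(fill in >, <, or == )<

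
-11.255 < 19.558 True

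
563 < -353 False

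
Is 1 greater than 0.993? Yes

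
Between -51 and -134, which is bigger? -51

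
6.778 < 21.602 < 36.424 True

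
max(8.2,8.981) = 8.981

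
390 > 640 False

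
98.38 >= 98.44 False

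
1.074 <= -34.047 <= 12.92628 False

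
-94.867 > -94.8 False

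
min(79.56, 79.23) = 79.23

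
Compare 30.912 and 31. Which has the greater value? 31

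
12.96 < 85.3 True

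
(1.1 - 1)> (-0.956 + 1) True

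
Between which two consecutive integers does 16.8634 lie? 16 and 17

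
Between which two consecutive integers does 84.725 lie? 84 and 85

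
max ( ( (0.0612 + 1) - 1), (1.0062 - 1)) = 0.0612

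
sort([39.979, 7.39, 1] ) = [1, 7.39, 39.979]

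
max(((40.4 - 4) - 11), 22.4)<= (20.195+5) False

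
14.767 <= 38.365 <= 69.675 True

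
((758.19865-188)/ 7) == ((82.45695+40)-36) False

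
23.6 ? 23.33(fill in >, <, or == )>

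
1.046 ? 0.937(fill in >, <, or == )>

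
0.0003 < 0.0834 True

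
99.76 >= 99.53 True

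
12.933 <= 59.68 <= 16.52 False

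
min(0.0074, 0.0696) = 0.0074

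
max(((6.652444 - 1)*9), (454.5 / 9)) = 50.871996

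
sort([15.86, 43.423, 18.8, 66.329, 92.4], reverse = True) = [92.4, 66.329, 43.423, 18.8, 15.86]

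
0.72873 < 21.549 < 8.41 False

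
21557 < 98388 True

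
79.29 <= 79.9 True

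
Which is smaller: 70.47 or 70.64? 70.47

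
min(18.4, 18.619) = 18.4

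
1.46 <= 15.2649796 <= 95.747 True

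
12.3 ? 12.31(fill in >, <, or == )<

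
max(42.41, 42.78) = 42.78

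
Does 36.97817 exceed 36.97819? No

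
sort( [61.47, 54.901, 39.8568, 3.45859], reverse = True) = [61.47, 54.901, 39.8568, 3.45859]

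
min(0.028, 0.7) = 0.028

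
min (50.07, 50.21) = 50.07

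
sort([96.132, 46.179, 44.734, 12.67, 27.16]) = [12.67, 27.16, 44.734, 46.179, 96.132]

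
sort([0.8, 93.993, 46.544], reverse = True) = [93.993, 46.544, 0.8]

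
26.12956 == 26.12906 False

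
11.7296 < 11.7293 False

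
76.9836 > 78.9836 False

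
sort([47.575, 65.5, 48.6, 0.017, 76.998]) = [0.017, 47.575, 48.6, 65.5, 76.998]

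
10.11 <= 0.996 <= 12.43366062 False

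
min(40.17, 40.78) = 40.17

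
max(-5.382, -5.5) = -5.382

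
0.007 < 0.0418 True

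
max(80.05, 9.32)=80.05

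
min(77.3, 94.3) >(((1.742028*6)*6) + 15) False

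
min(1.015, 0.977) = 0.977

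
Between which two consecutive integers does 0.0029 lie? 0 and 1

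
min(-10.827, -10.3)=-10.827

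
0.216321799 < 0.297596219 True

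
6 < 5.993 False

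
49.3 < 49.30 False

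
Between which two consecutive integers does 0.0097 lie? 0 and 1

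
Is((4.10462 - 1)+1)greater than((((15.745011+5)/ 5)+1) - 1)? No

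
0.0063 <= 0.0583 True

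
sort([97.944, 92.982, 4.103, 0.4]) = [0.4, 4.103, 92.982, 97.944]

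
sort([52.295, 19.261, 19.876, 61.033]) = [19.261, 19.876, 52.295, 61.033]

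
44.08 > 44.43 False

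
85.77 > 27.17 True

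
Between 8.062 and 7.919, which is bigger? 8.062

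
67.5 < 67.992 True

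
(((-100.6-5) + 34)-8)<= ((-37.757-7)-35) False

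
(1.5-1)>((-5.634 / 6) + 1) True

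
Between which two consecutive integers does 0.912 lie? 0 and 1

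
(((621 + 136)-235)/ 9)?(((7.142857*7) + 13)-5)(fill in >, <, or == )>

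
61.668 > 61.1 True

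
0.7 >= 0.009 True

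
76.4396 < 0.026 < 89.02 False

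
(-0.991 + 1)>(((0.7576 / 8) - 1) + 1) False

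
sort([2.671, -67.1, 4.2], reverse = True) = [4.2, 2.671, -67.1]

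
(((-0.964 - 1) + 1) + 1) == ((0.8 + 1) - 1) False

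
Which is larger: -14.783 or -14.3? -14.3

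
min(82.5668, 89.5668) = 82.5668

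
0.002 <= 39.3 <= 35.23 False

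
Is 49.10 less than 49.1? No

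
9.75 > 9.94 False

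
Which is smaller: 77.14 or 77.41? 77.14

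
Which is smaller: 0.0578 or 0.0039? 0.0039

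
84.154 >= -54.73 True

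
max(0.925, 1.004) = 1.004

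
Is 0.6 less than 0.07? No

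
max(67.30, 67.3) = 67.3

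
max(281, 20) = 281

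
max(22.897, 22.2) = 22.897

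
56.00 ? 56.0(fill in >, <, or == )==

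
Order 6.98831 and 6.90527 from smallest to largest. 6.90527, 6.98831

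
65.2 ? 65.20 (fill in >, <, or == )==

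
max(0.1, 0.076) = 0.1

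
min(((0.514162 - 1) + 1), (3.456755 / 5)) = 0.514162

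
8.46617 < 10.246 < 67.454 True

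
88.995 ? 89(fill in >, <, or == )<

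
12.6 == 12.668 False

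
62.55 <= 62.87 True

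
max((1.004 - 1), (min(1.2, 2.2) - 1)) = 0.2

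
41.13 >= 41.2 False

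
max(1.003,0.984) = 1.003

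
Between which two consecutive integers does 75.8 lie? 75 and 76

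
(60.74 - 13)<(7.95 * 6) False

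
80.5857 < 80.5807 False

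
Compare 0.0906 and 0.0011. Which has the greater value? 0.0906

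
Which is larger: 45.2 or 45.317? 45.317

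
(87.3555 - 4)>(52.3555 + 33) False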